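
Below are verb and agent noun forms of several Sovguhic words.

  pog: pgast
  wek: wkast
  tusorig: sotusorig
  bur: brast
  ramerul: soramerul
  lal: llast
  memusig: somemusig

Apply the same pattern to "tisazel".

"tisazel" has 3 vowels. The stems with 3 vowels (memusig → somemusig, ramerul → soramerul, tusorig → sotusorig) add the prefix so-.
So tisazel → sotisazel.

sotisazel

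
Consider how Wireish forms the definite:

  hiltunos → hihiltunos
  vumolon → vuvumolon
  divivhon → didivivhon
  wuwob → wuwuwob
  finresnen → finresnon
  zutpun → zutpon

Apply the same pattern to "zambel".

zambol

"zambel" has last vowel 'e'. The one such stem in the data (finresnen → finresnon) changes the last vowel to 'o' (as does zutpun), so the same rule applies.
The other pattern: stems whose last vowel is 'o' repeat the first consonant+vowel as a prefix.
So zambel → zambol.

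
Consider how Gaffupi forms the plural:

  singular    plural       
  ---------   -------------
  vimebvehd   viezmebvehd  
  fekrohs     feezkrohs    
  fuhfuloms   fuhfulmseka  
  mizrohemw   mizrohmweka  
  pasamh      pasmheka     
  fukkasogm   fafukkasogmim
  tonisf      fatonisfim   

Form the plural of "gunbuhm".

fekrohs and fuhfuloms both end in -s yet inflect differently (feezkrohs, fuhfulmseka), so the final letter is not what conditions the rule; the second-to-last letter is.
"gunbuhm" has second-to-last letter 'h'. The stems whose second-to-last letter is 'h' (vimebvehd → viezmebvehd, fekrohs → feezkrohs) insert -ez- after the first vowel.
The other patterns: stems whose second-to-last letter is 'm' delete the last vowel and add -eka; stems whose second-to-last letter is 'g' or 's' add fa- … -im around the stem.
So gunbuhm → gueznbuhm.

gueznbuhm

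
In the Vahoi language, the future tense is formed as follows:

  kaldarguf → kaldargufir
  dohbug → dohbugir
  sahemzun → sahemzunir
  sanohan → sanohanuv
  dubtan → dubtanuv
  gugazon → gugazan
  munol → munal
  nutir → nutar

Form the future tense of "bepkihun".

bepkihunir

"bepkihun" has last vowel 'u'. The stems whose last vowel is 'u' (kaldarguf → kaldargufir, dohbug → dohbugir, sahemzun → sahemzunir) add -ir.
The other patterns: stems whose last vowel is 'a' add -uv; stems whose last vowel is 'i' or 'o' change the last vowel to 'a'.
So bepkihun → bepkihunir.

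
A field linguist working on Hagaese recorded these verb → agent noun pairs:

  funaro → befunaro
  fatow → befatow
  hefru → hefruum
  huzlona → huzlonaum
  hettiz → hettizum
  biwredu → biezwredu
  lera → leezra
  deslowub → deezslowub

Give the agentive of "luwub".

hefru and biwredu both end in -u yet inflect differently (hefruum, biezwredu), so the final letter is not what conditions the rule; the first letter is.
"luwub" begins with l-. The one such stem in the data (lera → leezra) inserts -ez- after the first vowel (as do biwredu, deslowub), so the same rule applies.
The other patterns: stems beginning with f- add the prefix be-; stems beginning with h- add -um.
So luwub → luezwub.

luezwub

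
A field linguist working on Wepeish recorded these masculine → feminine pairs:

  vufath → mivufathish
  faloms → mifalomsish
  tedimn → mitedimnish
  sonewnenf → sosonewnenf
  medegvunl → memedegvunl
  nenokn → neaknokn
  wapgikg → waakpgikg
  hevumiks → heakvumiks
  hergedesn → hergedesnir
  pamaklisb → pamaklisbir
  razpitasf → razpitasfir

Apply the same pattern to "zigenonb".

"zigenonb" has second-to-last letter 'n'. The stems whose second-to-last letter is 'n' (sonewnenf → sosonewnenf, medegvunl → memedegvunl) repeat the first consonant+vowel as a prefix.
The other patterns: stems whose second-to-last letter is 'm' or 't' add mi- … -ish around the stem; stems whose second-to-last letter is 'k' insert -ak- after the first vowel; stems whose second-to-last letter is 's' add -ir.
So zigenonb → zizigenonb.

zizigenonb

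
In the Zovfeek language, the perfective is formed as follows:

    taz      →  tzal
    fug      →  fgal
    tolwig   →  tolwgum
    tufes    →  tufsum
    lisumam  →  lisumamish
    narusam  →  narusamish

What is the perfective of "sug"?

sgal

fug and tolwig both end in -g yet inflect differently (fgal, tolwgum), so the final letter is not what conditions the rule; the number of vowels is.
"sug" has 1 vowel. The stems with 1 vowel (taz → tzal, fug → fgal) delete the last vowel and add -al.
The other patterns: stems with 2 vowels delete the last vowel and add -um; stems with 3 vowels add -ish.
So sug → sgal.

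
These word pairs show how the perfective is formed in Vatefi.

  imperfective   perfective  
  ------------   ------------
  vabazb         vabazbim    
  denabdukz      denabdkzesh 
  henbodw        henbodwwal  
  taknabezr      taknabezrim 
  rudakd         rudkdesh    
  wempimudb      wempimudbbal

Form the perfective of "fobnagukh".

fobnagkhesh

"fobnagukh" has second-to-last letter 'k'. The stems whose second-to-last letter is 'k' (rudakd → rudkdesh, denabdukz → denabdkzesh) delete the last vowel and add -esh.
The other patterns: stems whose second-to-last letter is 'z' add -im; stems whose second-to-last letter is 'd' double the final consonant and add -al.
So fobnagukh → fobnagkhesh.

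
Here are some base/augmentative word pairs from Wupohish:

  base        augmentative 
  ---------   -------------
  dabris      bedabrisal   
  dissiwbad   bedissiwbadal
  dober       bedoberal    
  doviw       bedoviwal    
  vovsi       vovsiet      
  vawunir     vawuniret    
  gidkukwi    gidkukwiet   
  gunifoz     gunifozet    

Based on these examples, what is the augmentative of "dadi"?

dober and vawunir both end in -r yet inflect differently (bedoberal, vawuniret), so the final letter is not what conditions the rule; the first letter is.
"dadi" begins with d-. The stems beginning with d- (dabris → bedabrisal, dissiwbad → bedissiwbadal, dober → bedoberal) add be- … -al around the stem.
The other pattern: stems beginning with g- or v- add -et.
So dadi → bedadial.

bedadial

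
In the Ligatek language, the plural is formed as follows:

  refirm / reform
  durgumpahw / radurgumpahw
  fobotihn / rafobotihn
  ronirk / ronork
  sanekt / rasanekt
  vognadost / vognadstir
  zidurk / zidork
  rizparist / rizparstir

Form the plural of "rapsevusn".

rizparist and sanekt both end in -t yet inflect differently (rizparstir, rasanekt), so the final letter is not what conditions the rule; the second-to-last letter is.
"rapsevusn" has second-to-last letter 's'. The stems whose second-to-last letter is 's' (rizparist → rizparstir, vognadost → vognadstir) delete the last vowel and add -ir.
The other patterns: stems whose second-to-last letter is 'r' change the last vowel to 'o'; stems whose second-to-last letter is 'h' or 'k' add the prefix ra-.
So rapsevusn → rapsevsnir.

rapsevsnir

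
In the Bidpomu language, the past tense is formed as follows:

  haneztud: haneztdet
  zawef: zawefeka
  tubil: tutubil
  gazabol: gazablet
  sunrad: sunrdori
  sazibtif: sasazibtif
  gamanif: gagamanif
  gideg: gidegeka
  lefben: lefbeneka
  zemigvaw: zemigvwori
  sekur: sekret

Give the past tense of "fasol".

gamanif and zawef both end in -f yet inflect differently (gagamanif, zawefeka), so the final letter is not what conditions the rule; the last vowel is.
"fasol" has last vowel 'o'. The one such stem in the data (gazabol → gazablet) deletes the last vowel and adds -et (as do haneztud, sekur), so the same rule applies.
The other patterns: stems whose last vowel is 'i' repeat the first consonant+vowel as a prefix; stems whose last vowel is 'a' delete the last vowel and add -ori; stems whose last vowel is 'e' add -eka.
So fasol → faslet.

faslet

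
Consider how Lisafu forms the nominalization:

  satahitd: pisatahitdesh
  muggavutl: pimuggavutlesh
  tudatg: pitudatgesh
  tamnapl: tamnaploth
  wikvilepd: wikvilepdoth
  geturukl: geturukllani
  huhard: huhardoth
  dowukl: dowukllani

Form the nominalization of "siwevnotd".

satahitd and wikvilepd both end in -d yet inflect differently (pisatahitdesh, wikvilepdoth), so the final letter is not what conditions the rule; the second-to-last letter is.
"siwevnotd" has second-to-last letter 't'. The stems whose second-to-last letter is 't' (tudatg → pitudatgesh, muggavutl → pimuggavutlesh, satahitd → pisatahitdesh) add pi- … -esh around the stem.
The other patterns: stems whose second-to-last letter is 'p' or 'r' add -oth; stems whose second-to-last letter is 'k' double the final consonant and add -ani.
So siwevnotd → pisiwevnotdesh.

pisiwevnotdesh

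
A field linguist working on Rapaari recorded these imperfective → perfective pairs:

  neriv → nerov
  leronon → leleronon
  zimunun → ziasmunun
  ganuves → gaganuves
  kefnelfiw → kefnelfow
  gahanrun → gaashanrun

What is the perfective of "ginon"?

giginon

"ginon" has last vowel 'o'. The one such stem in the data (leronon → leleronon) repeats the first consonant+vowel as a prefix (as does ganuves), so the same rule applies.
So ginon → giginon.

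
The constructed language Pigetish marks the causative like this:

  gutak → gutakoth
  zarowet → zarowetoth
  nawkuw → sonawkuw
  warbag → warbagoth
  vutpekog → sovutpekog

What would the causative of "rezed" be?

warbag and vutpekog both end in -g yet inflect differently (warbagoth, sovutpekog), so the final letter is not what conditions the rule; the last vowel is.
"rezed" has last vowel 'e'. The one such stem in the data (zarowet → zarowetoth) adds -oth, so the same rule applies.
The other pattern: stems whose last vowel is 'o' or 'u' add the prefix so-.
So rezed → rezedoth.

rezedoth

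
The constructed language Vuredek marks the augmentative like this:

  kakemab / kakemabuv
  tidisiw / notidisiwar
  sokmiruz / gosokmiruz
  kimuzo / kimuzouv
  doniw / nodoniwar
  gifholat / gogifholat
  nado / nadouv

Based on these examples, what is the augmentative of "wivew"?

"wivew" ends in -w. The stems ending in -w (tidisiw → notidisiwar, doniw → nodoniwar) add no- … -ar around the stem.
The other patterns: stems ending in -t or -z add the prefix go-; stems ending in -b or -o add -uv.
So wivew → nowivewar.

nowivewar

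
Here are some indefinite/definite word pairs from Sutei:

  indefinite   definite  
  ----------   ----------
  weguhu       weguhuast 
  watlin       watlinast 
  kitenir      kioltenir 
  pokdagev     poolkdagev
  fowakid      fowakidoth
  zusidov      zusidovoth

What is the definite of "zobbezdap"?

"zobbezdap" begins with z-. The one such stem in the data (zusidov → zusidovoth) adds -oth, so the same rule applies.
The other patterns: stems beginning with w- add -ast; stems beginning with k- or p- insert -ol- after the first vowel.
So zobbezdap → zobbezdapoth.

zobbezdapoth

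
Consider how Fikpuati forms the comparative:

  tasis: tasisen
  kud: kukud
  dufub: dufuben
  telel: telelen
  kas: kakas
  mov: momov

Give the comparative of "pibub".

tasis and kas both end in -s yet inflect differently (tasisen, kakas), so the final letter is not what conditions the rule; the number of vowels is.
"pibub" has 2 vowels. The stems with 2 vowels (dufub → dufuben, tasis → tasisen, telel → telelen) add -en.
The other pattern: stems with 1 vowel repeat the first consonant+vowel as a prefix.
So pibub → pibuben.

pibuben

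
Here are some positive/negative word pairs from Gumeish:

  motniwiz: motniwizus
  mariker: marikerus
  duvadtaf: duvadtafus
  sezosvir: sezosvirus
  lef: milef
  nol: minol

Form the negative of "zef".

mizef

"zef" has 1 vowel. The stems with 1 vowel (nol → minol, lef → milef) add the prefix mi-.
The other pattern: stems with 3 vowels add -us.
So zef → mizef.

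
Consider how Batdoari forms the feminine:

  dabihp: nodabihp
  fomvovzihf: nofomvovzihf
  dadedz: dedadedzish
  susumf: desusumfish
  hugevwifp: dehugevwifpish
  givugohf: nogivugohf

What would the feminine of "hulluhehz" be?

nohulluhehz

givugohf and susumf both end in -f yet inflect differently (nogivugohf, desusumfish), so the final letter is not what conditions the rule; the second-to-last letter is.
"hulluhehz" has second-to-last letter 'h'. The stems whose second-to-last letter is 'h' (givugohf → nogivugohf, dabihp → nodabihp, fomvovzihf → nofomvovzihf) add the prefix no-.
So hulluhehz → nohulluhehz.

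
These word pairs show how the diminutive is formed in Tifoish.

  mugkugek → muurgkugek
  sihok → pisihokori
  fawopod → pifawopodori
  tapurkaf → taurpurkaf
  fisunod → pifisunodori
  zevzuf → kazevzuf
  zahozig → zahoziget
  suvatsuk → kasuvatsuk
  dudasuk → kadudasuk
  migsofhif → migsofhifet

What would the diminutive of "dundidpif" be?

migsofhif and zevzuf both end in -f yet inflect differently (migsofhifet, kazevzuf), so the final letter is not what conditions the rule; the last vowel is.
"dundidpif" has last vowel 'i'. The stems whose last vowel is 'i' (migsofhif → migsofhifet, zahozig → zahoziget) add -et.
The other patterns: stems whose last vowel is 'u' add the prefix ka-; stems whose last vowel is 'a' or 'e' insert -ur- after the first vowel; stems whose last vowel is 'o' add pi- … -ori around the stem.
So dundidpif → dundidpifet.

dundidpifet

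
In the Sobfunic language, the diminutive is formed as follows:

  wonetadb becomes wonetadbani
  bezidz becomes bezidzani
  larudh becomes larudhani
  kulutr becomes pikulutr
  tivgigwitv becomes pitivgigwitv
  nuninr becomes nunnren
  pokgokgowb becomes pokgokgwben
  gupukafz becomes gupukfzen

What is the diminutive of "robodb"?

"robodb" has second-to-last letter 'd'. The stems whose second-to-last letter is 'd' (wonetadb → wonetadbani, bezidz → bezidzani, larudh → larudhani) add -ani.
The other patterns: stems whose second-to-last letter is 't' add the prefix pi-; stems whose second-to-last letter is 'f', 'n' or 'w' delete the last vowel and add -en.
So robodb → robodbani.

robodbani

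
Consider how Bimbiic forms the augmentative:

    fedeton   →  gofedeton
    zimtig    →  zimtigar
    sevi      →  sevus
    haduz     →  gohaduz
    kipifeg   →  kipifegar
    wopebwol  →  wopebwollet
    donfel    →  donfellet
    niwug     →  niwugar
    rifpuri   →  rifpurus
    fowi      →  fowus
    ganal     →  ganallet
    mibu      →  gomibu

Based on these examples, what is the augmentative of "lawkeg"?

lawkegar

donfel and kipifeg both have last vowel 'e' yet inflect differently (donfellet, kipifegar), so the last vowel is not what conditions the rule; the final letter is.
"lawkeg" ends in -g. The stems ending in -g (kipifeg → kipifegar, zimtig → zimtigar, niwug → niwugar) add -ar.
So lawkeg → lawkegar.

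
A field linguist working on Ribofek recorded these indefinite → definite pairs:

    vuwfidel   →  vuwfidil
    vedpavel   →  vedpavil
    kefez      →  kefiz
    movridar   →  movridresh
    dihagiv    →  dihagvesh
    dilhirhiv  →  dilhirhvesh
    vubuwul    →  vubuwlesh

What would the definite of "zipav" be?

vuwfidel and vubuwul both end in -l yet inflect differently (vuwfidil, vubuwlesh), so the final letter is not what conditions the rule; the last vowel is.
"zipav" has last vowel 'a'. The one such stem in the data (movridar → movridresh) deletes the last vowel and adds -esh (as do dihagiv, dilhirhiv), so the same rule applies.
So zipav → zipvesh.

zipvesh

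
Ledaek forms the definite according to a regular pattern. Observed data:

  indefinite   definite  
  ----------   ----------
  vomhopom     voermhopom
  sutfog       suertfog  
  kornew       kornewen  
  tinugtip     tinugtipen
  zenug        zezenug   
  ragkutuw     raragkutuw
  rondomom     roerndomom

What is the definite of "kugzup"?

kukugzup

zenug and sutfog both end in -g yet inflect differently (zezenug, suertfog), so the final letter is not what conditions the rule; the last vowel is.
"kugzup" has last vowel 'u'. The stems whose last vowel is 'u' (zenug → zezenug, ragkutuw → raragkutuw) repeat the first consonant+vowel as a prefix.
The other patterns: stems whose last vowel is 'o' insert -er- after the first vowel; stems whose last vowel is 'e' or 'i' add -en.
So kugzup → kukugzup.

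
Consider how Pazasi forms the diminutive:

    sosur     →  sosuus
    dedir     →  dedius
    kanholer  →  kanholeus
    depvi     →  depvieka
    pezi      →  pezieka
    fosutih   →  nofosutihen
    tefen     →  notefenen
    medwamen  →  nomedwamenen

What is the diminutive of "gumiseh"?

dedir and depvi both have last vowel 'i' yet inflect differently (dedius, depvieka), so the last vowel is not what conditions the rule; the final letter is.
"gumiseh" ends in -h. The one such stem in the data (fosutih → nofosutihen) adds no- … -en around the stem, so the same rule applies.
The other patterns: stems ending in -r drop the final letter and add -us; stems ending in -i add -eka.
So gumiseh → nogumisehen.

nogumisehen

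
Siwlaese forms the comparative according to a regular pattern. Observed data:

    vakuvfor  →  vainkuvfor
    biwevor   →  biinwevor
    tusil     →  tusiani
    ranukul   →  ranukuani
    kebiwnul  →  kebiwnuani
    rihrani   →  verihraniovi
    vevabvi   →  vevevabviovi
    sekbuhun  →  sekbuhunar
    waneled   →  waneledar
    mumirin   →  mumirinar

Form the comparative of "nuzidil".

tusil and rihrani both have last vowel 'i' yet inflect differently (tusiani, verihraniovi), so the last vowel is not what conditions the rule; the final letter is.
"nuzidil" ends in -l. The stems ending in -l (tusil → tusiani, ranukul → ranukuani, kebiwnul → kebiwnuani) drop the final letter and add -ani.
The other patterns: stems ending in -r insert -in- after the first vowel; stems ending in -i add ve- … -ovi around the stem; stems ending in -d or -n add -ar.
So nuzidil → nuzidiani.

nuzidiani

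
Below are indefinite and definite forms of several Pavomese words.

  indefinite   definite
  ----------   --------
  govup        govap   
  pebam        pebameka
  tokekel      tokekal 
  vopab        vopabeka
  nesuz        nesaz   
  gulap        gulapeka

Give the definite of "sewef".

sewaf

gulap and govup both end in -p yet inflect differently (gulapeka, govap), so the final letter is not what conditions the rule; the last vowel is.
"sewef" has last vowel 'e'. The one such stem in the data (tokekel → tokekal) changes the last vowel to 'a' (as do nesuz, govup), so the same rule applies.
The other pattern: stems whose last vowel is 'a' add -eka.
So sewef → sewaf.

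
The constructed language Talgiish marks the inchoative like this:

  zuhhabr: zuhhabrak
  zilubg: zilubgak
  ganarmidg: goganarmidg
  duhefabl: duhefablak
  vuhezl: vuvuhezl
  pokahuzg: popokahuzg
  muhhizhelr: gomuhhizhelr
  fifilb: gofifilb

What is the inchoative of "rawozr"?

"rawozr" has second-to-last letter 'z'. The stems whose second-to-last letter is 'z' (vuhezl → vuvuhezl, pokahuzg → popokahuzg) repeat the first consonant+vowel as a prefix.
The other patterns: stems whose second-to-last letter is 'd' or 'l' add the prefix go-; stems whose second-to-last letter is 'b' add -ak.
So rawozr → rarawozr.

rarawozr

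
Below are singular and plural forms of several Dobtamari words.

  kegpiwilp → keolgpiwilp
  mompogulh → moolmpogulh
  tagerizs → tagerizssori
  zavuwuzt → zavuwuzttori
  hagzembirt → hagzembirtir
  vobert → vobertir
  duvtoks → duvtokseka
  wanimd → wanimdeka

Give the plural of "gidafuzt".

zavuwuzt and hagzembirt both end in -t yet inflect differently (zavuwuzttori, hagzembirtir), so the final letter is not what conditions the rule; the second-to-last letter is.
"gidafuzt" has second-to-last letter 'z'. The stems whose second-to-last letter is 'z' (tagerizs → tagerizssori, zavuwuzt → zavuwuzttori) double the final consonant and add -ori.
So gidafuzt → gidafuzttori.

gidafuzttori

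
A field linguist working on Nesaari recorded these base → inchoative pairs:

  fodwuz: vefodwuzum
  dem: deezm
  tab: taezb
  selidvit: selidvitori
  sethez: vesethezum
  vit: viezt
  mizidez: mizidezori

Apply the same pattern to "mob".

vit and selidvit both end in -t yet inflect differently (viezt, selidvitori), so the final letter is not what conditions the rule; the number of vowels is.
"mob" has 1 vowel. The stems with 1 vowel (tab → taezb, vit → viezt, dem → deezm) insert -ez- after the first vowel.
The other patterns: stems with 2 vowels add ve- … -um around the stem; stems with 3 vowels add -ori.
So mob → moezb.

moezb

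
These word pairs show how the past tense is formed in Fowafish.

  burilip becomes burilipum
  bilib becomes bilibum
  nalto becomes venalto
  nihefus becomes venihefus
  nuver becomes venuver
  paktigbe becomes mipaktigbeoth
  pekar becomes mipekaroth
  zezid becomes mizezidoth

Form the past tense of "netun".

venetun

"netun" begins with n-. The stems beginning with n- (nalto → venalto, nihefus → venihefus, nuver → venuver) add the prefix ve-.
So netun → venetun.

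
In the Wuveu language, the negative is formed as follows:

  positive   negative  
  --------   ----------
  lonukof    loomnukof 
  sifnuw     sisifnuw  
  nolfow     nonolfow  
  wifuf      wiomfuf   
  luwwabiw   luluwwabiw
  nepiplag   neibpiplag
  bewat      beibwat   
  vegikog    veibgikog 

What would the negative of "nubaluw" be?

nunubaluw

"nubaluw" ends in -w. The stems ending in -w (luwwabiw → luluwwabiw, nolfow → nonolfow, sifnuw → sisifnuw) repeat the first consonant+vowel as a prefix.
So nubaluw → nunubaluw.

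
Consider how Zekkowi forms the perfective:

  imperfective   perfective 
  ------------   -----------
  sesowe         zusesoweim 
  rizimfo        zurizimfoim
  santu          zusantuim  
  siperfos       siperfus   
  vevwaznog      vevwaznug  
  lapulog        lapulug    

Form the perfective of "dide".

zudideim

rizimfo and siperfos both have last vowel 'o' yet inflect differently (zurizimfoim, siperfus), so the last vowel is not what conditions the rule; whether the stem ends in a vowel or a consonant is.
"dide" ends in a vowel. The stems ending in a vowel (sesowe → zusesoweim, rizimfo → zurizimfoim, santu → zusantuim) add zu- … -im around the stem.
The other pattern: stems ending in a consonant change the last vowel to 'u'.
So dide → zudideim.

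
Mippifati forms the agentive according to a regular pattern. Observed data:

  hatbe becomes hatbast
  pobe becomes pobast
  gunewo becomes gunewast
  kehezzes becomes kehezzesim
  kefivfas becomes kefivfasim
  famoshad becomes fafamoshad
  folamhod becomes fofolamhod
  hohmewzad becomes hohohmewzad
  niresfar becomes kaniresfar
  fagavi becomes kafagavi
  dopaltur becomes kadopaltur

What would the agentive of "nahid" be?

"nahid" ends in -d. The stems ending in -d (famoshad → fafamoshad, folamhod → fofolamhod, hohmewzad → hohohmewzad) repeat the first consonant+vowel as a prefix.
The other patterns: stems ending in -e or -o drop the final letter and add -ast; stems ending in -s add -im; stems ending in -i or -r add the prefix ka-.
So nahid → nanahid.

nanahid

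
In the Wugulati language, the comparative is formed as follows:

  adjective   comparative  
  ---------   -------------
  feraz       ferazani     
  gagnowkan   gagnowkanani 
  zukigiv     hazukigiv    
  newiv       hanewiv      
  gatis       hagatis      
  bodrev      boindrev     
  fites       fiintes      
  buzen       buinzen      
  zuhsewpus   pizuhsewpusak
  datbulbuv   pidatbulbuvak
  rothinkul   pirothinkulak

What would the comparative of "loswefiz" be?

zukigiv and bodrev both end in -v yet inflect differently (hazukigiv, boindrev), so the final letter is not what conditions the rule; the last vowel is.
"loswefiz" has last vowel 'i'. The stems whose last vowel is 'i' (zukigiv → hazukigiv, newiv → hanewiv, gatis → hagatis) add the prefix ha-.
The other patterns: stems whose last vowel is 'a' add -ani; stems whose last vowel is 'e' insert -in- after the first vowel; stems whose last vowel is 'u' add pi- … -ak around the stem.
So loswefiz → haloswefiz.

haloswefiz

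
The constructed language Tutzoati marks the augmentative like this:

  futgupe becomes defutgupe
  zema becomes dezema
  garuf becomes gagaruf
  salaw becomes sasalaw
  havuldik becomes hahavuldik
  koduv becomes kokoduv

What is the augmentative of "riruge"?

"riruge" ends in a vowel. The stems ending in a vowel (futgupe → defutgupe, zema → dezema) add the prefix de-.
The other pattern: stems ending in a consonant repeat the first consonant+vowel as a prefix.
So riruge → deriruge.

deriruge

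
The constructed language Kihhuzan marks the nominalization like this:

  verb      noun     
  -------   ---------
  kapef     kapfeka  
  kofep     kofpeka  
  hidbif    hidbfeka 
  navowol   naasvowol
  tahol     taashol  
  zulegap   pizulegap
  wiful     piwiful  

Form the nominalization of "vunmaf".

pivunmaf

kofep and zulegap both end in -p yet inflect differently (kofpeka, pizulegap), so the final letter is not what conditions the rule; the last vowel is.
"vunmaf" has last vowel 'a'. The one such stem in the data (zulegap → pizulegap) adds the prefix pi-, so the same rule applies.
The other patterns: stems whose last vowel is 'e' or 'i' delete the last vowel and add -eka; stems whose last vowel is 'o' insert -as- after the first vowel.
So vunmaf → pivunmaf.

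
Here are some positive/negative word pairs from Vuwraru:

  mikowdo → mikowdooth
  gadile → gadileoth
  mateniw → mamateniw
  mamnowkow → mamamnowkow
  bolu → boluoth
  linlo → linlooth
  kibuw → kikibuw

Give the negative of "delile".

delileoth

mikowdo and mamnowkow both have last vowel 'o' yet inflect differently (mikowdooth, mamamnowkow), so the last vowel is not what conditions the rule; whether the stem ends in a vowel or a consonant is.
"delile" ends in a vowel. The stems ending in a vowel (mikowdo → mikowdooth, bolu → boluoth, gadile → gadileoth) add -oth.
The other pattern: stems ending in a consonant repeat the first consonant+vowel as a prefix.
So delile → delileoth.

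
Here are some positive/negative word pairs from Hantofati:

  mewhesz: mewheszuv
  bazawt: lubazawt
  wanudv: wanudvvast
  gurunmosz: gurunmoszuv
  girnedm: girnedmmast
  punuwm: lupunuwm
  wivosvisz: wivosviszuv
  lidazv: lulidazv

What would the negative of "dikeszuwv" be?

ludikeszuwv

girnedm and punuwm both end in -m yet inflect differently (girnedmmast, lupunuwm), so the final letter is not what conditions the rule; the second-to-last letter is.
"dikeszuwv" has second-to-last letter 'w'. The stems whose second-to-last letter is 'w' (bazawt → lubazawt, punuwm → lupunuwm) add the prefix lu-.
The other patterns: stems whose second-to-last letter is 's' add -uv; stems whose second-to-last letter is 'd' double the final consonant and add -ast.
So dikeszuwv → ludikeszuwv.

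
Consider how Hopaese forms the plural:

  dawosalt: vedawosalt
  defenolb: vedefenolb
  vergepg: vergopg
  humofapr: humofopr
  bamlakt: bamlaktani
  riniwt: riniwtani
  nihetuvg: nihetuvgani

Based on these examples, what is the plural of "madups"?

dawosalt and bamlakt both end in -t yet inflect differently (vedawosalt, bamlaktani), so the final letter is not what conditions the rule; the second-to-last letter is.
"madups" has second-to-last letter 'p'. The stems whose second-to-last letter is 'p' (vergepg → vergopg, humofapr → humofopr) change the last vowel to 'o'.
The other patterns: stems whose second-to-last letter is 'l' add the prefix ve-; stems whose second-to-last letter is 'k', 'v' or 'w' add -ani.
So madups → madops.

madops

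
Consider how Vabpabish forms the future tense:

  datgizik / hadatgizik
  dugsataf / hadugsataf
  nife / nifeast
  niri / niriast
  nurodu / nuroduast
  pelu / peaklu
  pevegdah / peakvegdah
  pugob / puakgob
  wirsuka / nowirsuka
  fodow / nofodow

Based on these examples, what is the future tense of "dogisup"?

nurodu and pelu both end in -u yet inflect differently (nuroduast, peaklu), so the final letter is not what conditions the rule; the first letter is.
"dogisup" begins with d-. The stems beginning with d- (datgizik → hadatgizik, dugsataf → hadugsataf) add the prefix ha-.
So dogisup → hadogisup.

hadogisup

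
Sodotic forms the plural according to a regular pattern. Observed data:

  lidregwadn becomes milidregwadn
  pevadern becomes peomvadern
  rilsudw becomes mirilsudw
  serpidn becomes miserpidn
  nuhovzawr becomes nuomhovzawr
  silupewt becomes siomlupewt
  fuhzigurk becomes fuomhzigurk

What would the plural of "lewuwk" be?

leomwuwk

serpidn and pevadern both end in -n yet inflect differently (miserpidn, peomvadern), so the final letter is not what conditions the rule; the second-to-last letter is.
"lewuwk" has second-to-last letter 'w'. The stems whose second-to-last letter is 'w' (nuhovzawr → nuomhovzawr, silupewt → siomlupewt) insert -om- after the first vowel.
So lewuwk → leomwuwk.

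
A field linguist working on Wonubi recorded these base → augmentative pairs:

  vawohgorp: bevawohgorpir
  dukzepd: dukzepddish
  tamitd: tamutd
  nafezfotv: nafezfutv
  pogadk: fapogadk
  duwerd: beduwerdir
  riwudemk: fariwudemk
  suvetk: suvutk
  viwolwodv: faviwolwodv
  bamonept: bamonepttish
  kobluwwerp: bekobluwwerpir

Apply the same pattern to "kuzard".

"kuzard" has second-to-last letter 'r'. The stems whose second-to-last letter is 'r' (vawohgorp → bevawohgorpir, duwerd → beduwerdir, kobluwwerp → bekobluwwerpir) add be- … -ir around the stem.
So kuzard → bekuzardir.

bekuzardir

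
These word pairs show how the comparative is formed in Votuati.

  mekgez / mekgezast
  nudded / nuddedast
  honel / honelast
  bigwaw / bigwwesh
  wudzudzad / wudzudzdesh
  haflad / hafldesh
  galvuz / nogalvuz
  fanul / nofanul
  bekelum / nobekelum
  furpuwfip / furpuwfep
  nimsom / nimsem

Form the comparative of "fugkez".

fugkezast

nudded and wudzudzad both end in -d yet inflect differently (nuddedast, wudzudzdesh), so the final letter is not what conditions the rule; the last vowel is.
"fugkez" has last vowel 'e'. The stems whose last vowel is 'e' (mekgez → mekgezast, nudded → nuddedast, honel → honelast) add -ast.
So fugkez → fugkezast.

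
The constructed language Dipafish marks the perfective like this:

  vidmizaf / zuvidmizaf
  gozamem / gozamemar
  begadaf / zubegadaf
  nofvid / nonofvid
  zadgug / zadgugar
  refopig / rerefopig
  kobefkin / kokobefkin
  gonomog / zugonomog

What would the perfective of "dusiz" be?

dudusiz

refopig and zadgug both end in -g yet inflect differently (rerefopig, zadgugar), so the final letter is not what conditions the rule; the last vowel is.
"dusiz" has last vowel 'i'. The stems whose last vowel is 'i' (kobefkin → kokobefkin, nofvid → nonofvid, refopig → rerefopig) repeat the first consonant+vowel as a prefix.
The other patterns: stems whose last vowel is 'e' or 'u' add -ar; stems whose last vowel is 'a' or 'o' add the prefix zu-.
So dusiz → dudusiz.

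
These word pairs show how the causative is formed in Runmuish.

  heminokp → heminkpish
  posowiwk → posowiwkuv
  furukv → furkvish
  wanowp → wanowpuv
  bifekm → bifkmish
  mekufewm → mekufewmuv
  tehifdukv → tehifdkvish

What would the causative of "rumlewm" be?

wanowp and heminokp both end in -p yet inflect differently (wanowpuv, heminkpish), so the final letter is not what conditions the rule; the second-to-last letter is.
"rumlewm" has second-to-last letter 'w'. The stems whose second-to-last letter is 'w' (wanowp → wanowpuv, mekufewm → mekufewmuv, posowiwk → posowiwkuv) add -uv.
The other pattern: stems whose second-to-last letter is 'k' delete the last vowel and add -ish.
So rumlewm → rumlewmuv.

rumlewmuv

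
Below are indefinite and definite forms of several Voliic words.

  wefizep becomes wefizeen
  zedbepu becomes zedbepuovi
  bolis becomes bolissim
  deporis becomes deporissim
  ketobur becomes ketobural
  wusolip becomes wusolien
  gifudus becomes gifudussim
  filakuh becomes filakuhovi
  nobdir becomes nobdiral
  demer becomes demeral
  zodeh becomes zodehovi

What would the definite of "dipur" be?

dipural

nobdir and bolis both have last vowel 'i' yet inflect differently (nobdiral, bolissim), so the last vowel is not what conditions the rule; the final letter is.
"dipur" ends in -r. The stems ending in -r (ketobur → ketobural, nobdir → nobdiral, demer → demeral) add -al.
So dipur → dipural.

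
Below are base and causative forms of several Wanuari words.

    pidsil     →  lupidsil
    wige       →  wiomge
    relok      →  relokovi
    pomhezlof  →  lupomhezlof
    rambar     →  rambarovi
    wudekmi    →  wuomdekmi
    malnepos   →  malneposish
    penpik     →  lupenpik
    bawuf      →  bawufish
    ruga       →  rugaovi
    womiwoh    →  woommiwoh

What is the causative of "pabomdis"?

lupabomdis

penpik and relok both end in -k yet inflect differently (lupenpik, relokovi), so the final letter is not what conditions the rule; the first letter is.
"pabomdis" begins with p-. The stems beginning with p- (penpik → lupenpik, pomhezlof → lupomhezlof, pidsil → lupidsil) add the prefix lu-.
So pabomdis → lupabomdis.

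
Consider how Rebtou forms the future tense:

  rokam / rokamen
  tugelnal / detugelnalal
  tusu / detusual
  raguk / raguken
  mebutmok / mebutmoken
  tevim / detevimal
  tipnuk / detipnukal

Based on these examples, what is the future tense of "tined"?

"tined" begins with t-. The stems beginning with t- (tugelnal → detugelnalal, tevim → detevimal, tusu → detusual) add de- … -al around the stem.
The other pattern: stems beginning with m- or r- add -en.
So tined → detinedal.

detinedal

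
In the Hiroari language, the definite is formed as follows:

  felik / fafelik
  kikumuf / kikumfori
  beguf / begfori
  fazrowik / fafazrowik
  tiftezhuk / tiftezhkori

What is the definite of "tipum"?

tipmori

"tipum" has last vowel 'u'. The stems whose last vowel is 'u' (tiftezhuk → tiftezhkori, beguf → begfori, kikumuf → kikumfori) delete the last vowel and add -ori.
The other pattern: stems whose last vowel is 'i' add the prefix fa-.
So tipum → tipmori.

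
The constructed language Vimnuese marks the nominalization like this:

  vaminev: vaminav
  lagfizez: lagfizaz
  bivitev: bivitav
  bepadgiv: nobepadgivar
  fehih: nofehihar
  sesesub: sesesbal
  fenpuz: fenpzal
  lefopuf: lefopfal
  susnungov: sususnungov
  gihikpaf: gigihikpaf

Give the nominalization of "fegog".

fefegog

vaminev and bepadgiv both end in -v yet inflect differently (vaminav, nobepadgivar), so the final letter is not what conditions the rule; the last vowel is.
"fegog" has last vowel 'o'. The one such stem in the data (susnungov → sususnungov) repeats the first consonant+vowel as a prefix (as does gihikpaf), so the same rule applies.
So fegog → fefegog.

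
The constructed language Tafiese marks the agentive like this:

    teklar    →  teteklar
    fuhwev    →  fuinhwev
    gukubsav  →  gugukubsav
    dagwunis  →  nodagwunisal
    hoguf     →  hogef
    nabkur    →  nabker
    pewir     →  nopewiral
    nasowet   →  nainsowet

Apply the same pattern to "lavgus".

lavges

nabkur and pewir both end in -r yet inflect differently (nabker, nopewiral), so the final letter is not what conditions the rule; the last vowel is.
"lavgus" has last vowel 'u'. The stems whose last vowel is 'u' (hoguf → hogef, nabkur → nabker) change the last vowel to 'e'.
So lavgus → lavges.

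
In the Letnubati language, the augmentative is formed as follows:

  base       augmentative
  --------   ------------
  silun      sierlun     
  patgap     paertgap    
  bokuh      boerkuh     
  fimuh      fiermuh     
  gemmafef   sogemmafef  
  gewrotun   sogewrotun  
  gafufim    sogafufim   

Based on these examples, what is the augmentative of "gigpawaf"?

sogigpawaf

"gigpawaf" has 3 vowels. The stems with 3 vowels (gafufim → sogafufim, gemmafef → sogemmafef, gewrotun → sogewrotun) add the prefix so-.
The other pattern: stems with 2 vowels insert -er- after the first vowel.
So gigpawaf → sogigpawaf.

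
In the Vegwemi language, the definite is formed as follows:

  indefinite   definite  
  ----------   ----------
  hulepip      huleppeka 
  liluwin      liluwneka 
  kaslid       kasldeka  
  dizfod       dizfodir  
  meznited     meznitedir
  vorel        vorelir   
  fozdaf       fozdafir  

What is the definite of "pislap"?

pislapir

kaslid and dizfod both end in -d yet inflect differently (kasldeka, dizfodir), so the final letter is not what conditions the rule; the last vowel is.
"pislap" has last vowel 'a'. The one such stem in the data (fozdaf → fozdafir) adds -ir, so the same rule applies.
The other pattern: stems whose last vowel is 'i' delete the last vowel and add -eka.
So pislap → pislapir.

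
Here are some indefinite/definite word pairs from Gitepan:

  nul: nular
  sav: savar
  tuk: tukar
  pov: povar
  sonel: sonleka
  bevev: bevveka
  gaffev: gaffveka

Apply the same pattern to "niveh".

nivheka

"niveh" has 2 vowels. The stems with 2 vowels (bevev → bevveka, sonel → sonleka, gaffev → gaffveka) delete the last vowel and add -eka.
So niveh → nivheka.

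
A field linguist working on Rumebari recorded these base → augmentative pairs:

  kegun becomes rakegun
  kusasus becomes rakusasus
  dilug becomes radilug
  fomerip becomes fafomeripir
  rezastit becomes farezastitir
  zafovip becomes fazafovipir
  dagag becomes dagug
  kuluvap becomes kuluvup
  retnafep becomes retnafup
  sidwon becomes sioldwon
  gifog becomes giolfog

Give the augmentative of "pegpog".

peolgpog

"pegpog" has last vowel 'o'. The stems whose last vowel is 'o' (sidwon → sioldwon, gifog → giolfog) insert -ol- after the first vowel.
The other patterns: stems whose last vowel is 'u' add the prefix ra-; stems whose last vowel is 'i' add fa- … -ir around the stem; stems whose last vowel is 'a' or 'e' change the last vowel to 'u'.
So pegpog → peolgpog.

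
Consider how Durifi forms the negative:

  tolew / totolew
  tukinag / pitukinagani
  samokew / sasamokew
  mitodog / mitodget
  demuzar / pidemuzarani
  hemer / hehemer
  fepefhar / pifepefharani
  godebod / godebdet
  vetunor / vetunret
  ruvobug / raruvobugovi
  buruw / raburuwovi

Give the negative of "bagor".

"bagor" has last vowel 'o'. The stems whose last vowel is 'o' (godebod → godebdet, vetunor → vetunret, mitodog → mitodget) delete the last vowel and add -et.
The other patterns: stems whose last vowel is 'u' add ra- … -ovi around the stem; stems whose last vowel is 'a' add pi- … -ani around the stem; stems whose last vowel is 'e' repeat the first consonant+vowel as a prefix.
So bagor → bagret.

bagret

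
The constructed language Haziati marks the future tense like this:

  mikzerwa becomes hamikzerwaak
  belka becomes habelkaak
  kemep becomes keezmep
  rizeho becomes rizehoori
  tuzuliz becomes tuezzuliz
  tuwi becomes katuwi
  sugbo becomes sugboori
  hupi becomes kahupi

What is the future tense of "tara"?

hataraak

tuwi and tuzuliz both have last vowel 'i' yet inflect differently (katuwi, tuezzuliz), so the last vowel is not what conditions the rule; the final letter is.
"tara" ends in -a. The stems ending in -a (mikzerwa → hamikzerwaak, belka → habelkaak) add ha- … -ak around the stem.
The other patterns: stems ending in -o add -ori; stems ending in -i add the prefix ka-; stems ending in -p or -z insert -ez- after the first vowel.
So tara → hataraak.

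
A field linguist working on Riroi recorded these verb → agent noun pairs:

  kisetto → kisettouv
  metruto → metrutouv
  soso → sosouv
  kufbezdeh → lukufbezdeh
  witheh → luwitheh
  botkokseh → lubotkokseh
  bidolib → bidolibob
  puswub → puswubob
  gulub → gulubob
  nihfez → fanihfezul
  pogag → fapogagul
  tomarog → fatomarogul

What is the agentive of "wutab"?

kufbezdeh and nihfez both have last vowel 'e' yet inflect differently (lukufbezdeh, fanihfezul), so the last vowel is not what conditions the rule; the final letter is.
"wutab" ends in -b. The stems ending in -b (bidolib → bidolibob, puswub → puswubob, gulub → gulubob) add -ob.
So wutab → wutabob.

wutabob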